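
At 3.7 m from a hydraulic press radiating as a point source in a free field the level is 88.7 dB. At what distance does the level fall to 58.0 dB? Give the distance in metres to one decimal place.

Point-source spreading drops the level by 20·log₁₀(r₂/r₁); inverting, r₂/r₁ = 10^(ΔL/20).
r₂ = 3.7·10^((88.7−58.0)/20) = 3.7·10^(30.7/20) = 126.82 m.

126.8 m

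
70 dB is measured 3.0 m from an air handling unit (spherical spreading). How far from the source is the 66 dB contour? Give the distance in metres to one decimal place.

4.8 m

Point-source spreading drops the level by 20·log₁₀(r₂/r₁); inverting, r₂/r₁ = 10^(ΔL/20).
r₂ = 3.0·10^((70−66)/20) = 3.0·10^(4.0/20) = 4.75 m.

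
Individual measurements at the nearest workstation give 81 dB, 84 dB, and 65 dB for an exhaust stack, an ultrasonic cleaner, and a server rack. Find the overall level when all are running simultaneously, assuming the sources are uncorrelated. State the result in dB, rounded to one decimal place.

85.8 dB

For uncorrelated sources the intensities add, so convert each level to linear form, sum, and take 10·log₁₀ of the total.
Σ 10^(L/10) = 10^(81/10) + 10^(84/10) + 10^(65/10) = 3.802e+08.
L_total = 10·log₁₀(3.802e+08) = 85.80 dB.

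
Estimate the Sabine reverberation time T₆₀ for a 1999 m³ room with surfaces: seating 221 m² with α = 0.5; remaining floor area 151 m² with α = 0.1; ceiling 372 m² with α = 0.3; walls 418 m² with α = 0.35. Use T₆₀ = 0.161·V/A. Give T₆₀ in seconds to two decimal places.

0.84 s

A = Σ Sᵢαᵢ = 221·0.5 + 151·0.1 + 372·0.3 + 418·0.35 = 383.50 m².
T₆₀ = 0.161·V/A = 0.161·1999/383.50 = 0.839 s.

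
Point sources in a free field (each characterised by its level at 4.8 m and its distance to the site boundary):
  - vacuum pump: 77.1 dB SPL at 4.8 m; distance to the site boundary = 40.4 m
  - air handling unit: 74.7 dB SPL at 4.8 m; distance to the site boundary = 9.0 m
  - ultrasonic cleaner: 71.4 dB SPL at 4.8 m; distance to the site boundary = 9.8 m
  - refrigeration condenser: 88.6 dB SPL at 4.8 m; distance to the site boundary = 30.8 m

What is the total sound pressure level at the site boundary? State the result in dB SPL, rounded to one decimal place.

First find each source's level at the receiver (point-source: −20·log₁₀(r/r_ref)), then combine on an intensity basis.
vacuum pump: 77.1 − 20·log₁₀(40.4/4.8) = 77.1 − 18.50 = 58.60 dB SPL.
air handling unit: 74.7 − 20·log₁₀(9.0/4.8) = 74.7 − 5.46 = 69.24 dB SPL.
ultrasonic cleaner: 71.4 − 20·log₁₀(9.8/4.8) = 71.4 − 6.20 = 65.20 dB SPL.
refrigeration condenser: 88.6 − 20·log₁₀(30.8/4.8) = 88.6 − 16.15 = 72.45 dB SPL.
Σ 10^(L/10) = 3.002e+07 → L_total = 10·log₁₀(3.002e+07) = 74.77 dB SPL.

74.8 dB SPL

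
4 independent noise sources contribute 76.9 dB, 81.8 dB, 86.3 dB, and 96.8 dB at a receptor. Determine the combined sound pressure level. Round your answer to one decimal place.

97.3 dB

Incoherent sources combine by intensity addition: L_total = 10·log₁₀(Σ 10^(L_i/10)).
Σ 10^(L/10) = 10^(76.9/10) + 10^(81.8/10) + 10^(86.3/10) + 10^(96.8/10) = 5.413e+09.
L_total = 10·log₁₀(5.413e+09) = 97.33 dB.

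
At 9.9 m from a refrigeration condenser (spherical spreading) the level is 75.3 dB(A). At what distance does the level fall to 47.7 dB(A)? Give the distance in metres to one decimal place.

237.5 m

The 27.6 dB drop corresponds to a distance ratio of 10^(27.6/20) for a point source.
r₂ = 9.9·10^((75.3−47.7)/20) = 9.9·10^(27.6/20) = 237.48 m.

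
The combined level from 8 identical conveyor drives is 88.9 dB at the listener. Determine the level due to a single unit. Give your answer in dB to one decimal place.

79.9 dB

For N identical incoherent sources L_total = L₁ + 10·log₁₀ N, so L₁ = 88.9 − 10·log₁₀(8) = 88.9 − 9.031.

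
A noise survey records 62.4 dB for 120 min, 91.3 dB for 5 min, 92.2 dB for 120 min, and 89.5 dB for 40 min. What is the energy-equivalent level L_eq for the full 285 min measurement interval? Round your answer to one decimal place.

89.3 dB

The energy average is taken in the linear domain: L_eq = 10·log₁₀[(Σ tᵢ·10^(Lᵢ/10))/T], T = 285 min.
Σ tᵢ·10^(Lᵢ/10) = 120·10^(62.4/10) + 5·10^(91.3/10) + 120·10^(92.2/10) + 40·10^(89.5/10) = 2.418e+11.
L_eq = 10·log₁₀(2.418e+11/285) = 89.29 dB.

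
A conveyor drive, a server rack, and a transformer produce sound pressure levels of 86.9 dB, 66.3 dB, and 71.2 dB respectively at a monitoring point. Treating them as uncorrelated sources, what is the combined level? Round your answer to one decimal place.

For uncorrelated sources the intensities add, so convert each level to linear form, sum, and take 10·log₁₀ of the total.
Σ 10^(L/10) = 10^(86.9/10) + 10^(66.3/10) + 10^(71.2/10) = 5.072e+08.
L_total = 10·log₁₀(5.072e+08) = 87.05 dB.

87.1 dB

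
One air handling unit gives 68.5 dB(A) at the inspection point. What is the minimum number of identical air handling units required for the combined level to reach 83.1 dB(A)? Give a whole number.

29

The shortfall is 83.1 − 68.5 = 14.6 dB, and N units add 10·log₁₀ N, so need 10·log₁₀ N ≥ 14.6.
N ≥ 10^(14.6/10) = 28.840, so N = 29.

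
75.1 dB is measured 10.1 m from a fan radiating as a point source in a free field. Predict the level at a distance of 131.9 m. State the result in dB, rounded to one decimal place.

52.8 dB

Spherical spreading from a point source gives a 20·log₁₀(r₂/r₁) drop.
L₂ = 75.1 − 20·log₁₀(131.9/10.1) = 75.1 − 22.318 = 52.78 dB.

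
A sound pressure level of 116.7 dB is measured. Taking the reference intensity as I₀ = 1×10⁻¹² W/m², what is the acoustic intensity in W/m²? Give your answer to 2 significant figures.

I/I₀ = 10^(116.7/10) = 4.677e+11, so I = 4.677e+11 × 10⁻¹² W/m².

0.47 W/m²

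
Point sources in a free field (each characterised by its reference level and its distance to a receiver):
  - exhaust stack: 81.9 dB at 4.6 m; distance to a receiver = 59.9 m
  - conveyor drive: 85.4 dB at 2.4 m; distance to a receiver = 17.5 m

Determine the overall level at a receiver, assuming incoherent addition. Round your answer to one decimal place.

68.7 dB

Propagate each source to the receiver with L = L_ref − 20·log₁₀(r/r_ref), then add intensities.
exhaust stack: 81.9 − 20·log₁₀(59.9/4.6) = 81.9 − 22.29 = 59.61 dB.
conveyor drive: 85.4 − 20·log₁₀(17.5/2.4) = 85.4 − 17.26 = 68.14 dB.
Σ 10^(L/10) = 7.435e+06 → L_total = 10·log₁₀(7.435e+06) = 68.71 dB.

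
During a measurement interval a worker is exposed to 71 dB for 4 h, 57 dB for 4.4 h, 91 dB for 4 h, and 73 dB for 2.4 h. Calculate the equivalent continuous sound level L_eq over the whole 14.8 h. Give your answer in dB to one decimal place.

The energy average is taken in the linear domain: L_eq = 10·log₁₀[(Σ tᵢ·10^(Lᵢ/10))/T], T = 14.8 h.
Σ tᵢ·10^(Lᵢ/10) = 4·10^(71/10) + 4.4·10^(57/10) + 4·10^(91/10) + 2.4·10^(73/10) = 5.136e+09.
L_eq = 10·log₁₀(5.136e+09/14.8) = 85.40 dB.

85.4 dB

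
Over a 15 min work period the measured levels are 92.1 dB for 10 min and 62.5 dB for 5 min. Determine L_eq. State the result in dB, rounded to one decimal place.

L_eq = 10·log₁₀[(1/T)·Σ tᵢ·10^(Lᵢ/10)] with T = 15 min.
Σ tᵢ·10^(Lᵢ/10) = 10·10^(92.1/10) + 5·10^(62.5/10) = 1.623e+10.
L_eq = 10·log₁₀(1.623e+10/15) = 90.34 dB.

90.3 dB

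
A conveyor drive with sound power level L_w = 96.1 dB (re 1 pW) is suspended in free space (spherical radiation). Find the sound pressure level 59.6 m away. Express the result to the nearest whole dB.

Free-field spherical radiation: L_p = L_w − 10·log₁₀(4π·r²), r = 59.6 m.
4π·r² = 4.464e+04 m², 10·log₁₀ of that is 46.497 dB.
L_p = 96.1 − 46.497 = 49.60 dB.

50 dB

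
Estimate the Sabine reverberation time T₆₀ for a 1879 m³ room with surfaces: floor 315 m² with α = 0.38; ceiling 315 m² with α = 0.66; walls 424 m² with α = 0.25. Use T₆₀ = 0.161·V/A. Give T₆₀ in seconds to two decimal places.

0.70 s

Summing Sᵢαᵢ: 315·0.38 + 315·0.66 + 424·0.25 = 433.60 m².
T₆₀ = 0.161 × 1879 / 433.60 = 0.698 s.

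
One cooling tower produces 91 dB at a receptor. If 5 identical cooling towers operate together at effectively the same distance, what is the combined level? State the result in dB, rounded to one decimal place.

98.0 dB

N identical incoherent sources raise the level by 10·log₁₀ N.
L_total = 91 + 10·log₁₀(5) = 91 + 6.990 = 97.99 dB.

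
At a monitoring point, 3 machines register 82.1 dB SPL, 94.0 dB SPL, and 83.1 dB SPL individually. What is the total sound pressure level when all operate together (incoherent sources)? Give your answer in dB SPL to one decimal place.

94.6 dB SPL

Incoherent sources combine by intensity addition: L_total = 10·log₁₀(Σ 10^(L_i/10)).
Σ 10^(L/10) = 10^(82.1/10) + 10^(94.0/10) + 10^(83.1/10) = 2.878e+09.
L_total = 10·log₁₀(2.878e+09) = 94.59 dB SPL.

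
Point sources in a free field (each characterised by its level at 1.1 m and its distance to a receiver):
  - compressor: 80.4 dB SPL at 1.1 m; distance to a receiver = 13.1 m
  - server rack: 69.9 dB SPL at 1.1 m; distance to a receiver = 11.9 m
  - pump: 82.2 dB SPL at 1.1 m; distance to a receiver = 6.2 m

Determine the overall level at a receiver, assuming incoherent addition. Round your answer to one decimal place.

First find each source's level at the receiver (point-source: −20·log₁₀(r/r_ref)), then combine on an intensity basis.
compressor: 80.4 − 20·log₁₀(13.1/1.1) = 80.4 − 21.52 = 58.88 dB SPL.
server rack: 69.9 − 20·log₁₀(11.9/1.1) = 69.9 − 20.68 = 49.22 dB SPL.
pump: 82.2 − 20·log₁₀(6.2/1.1) = 82.2 − 15.02 = 67.18 dB SPL.
Σ 10^(L/10) = 6.081e+06 → L_total = 10·log₁₀(6.081e+06) = 67.84 dB SPL.

67.8 dB SPL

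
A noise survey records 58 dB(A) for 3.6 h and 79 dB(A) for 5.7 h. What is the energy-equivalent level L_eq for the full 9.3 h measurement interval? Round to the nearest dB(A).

Weight each interval's intensity by its duration and average over T = 9.3 h:
Σ tᵢ·10^(Lᵢ/10) = 3.6·10^(58/10) + 5.7·10^(79/10) = 4.550e+08.
L_eq = 10·log₁₀(4.550e+08/9.3) = 76.90 dB(A).

77 dB(A)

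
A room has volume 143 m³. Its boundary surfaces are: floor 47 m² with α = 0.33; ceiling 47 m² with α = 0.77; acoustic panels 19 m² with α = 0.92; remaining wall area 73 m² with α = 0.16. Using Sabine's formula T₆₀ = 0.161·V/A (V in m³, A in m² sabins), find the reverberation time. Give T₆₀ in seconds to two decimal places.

Summing Sᵢαᵢ: 47·0.33 + 47·0.77 + 19·0.92 + 73·0.16 = 80.86 m².
T₆₀ = 0.161·V/A = 0.161·143/80.86 = 0.285 s.

0.28 s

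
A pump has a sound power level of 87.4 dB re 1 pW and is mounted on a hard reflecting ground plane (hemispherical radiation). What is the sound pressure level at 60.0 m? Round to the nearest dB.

44 dB

L_p = L_w − 10·log₁₀(2π·r²) with r = 60.0 m.
2π·r² = 2.262e+04 m², 10·log₁₀ of that is 43.545 dB.
L_p = 87.4 − 43.545 = 43.86 dB.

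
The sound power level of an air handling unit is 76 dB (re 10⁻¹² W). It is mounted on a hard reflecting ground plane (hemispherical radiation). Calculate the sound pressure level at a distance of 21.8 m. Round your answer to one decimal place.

41.2 dB

L_p = L_w − 10·log₁₀(2π·r²) with r = 21.8 m.
2π·r² = 2986 m², 10·log₁₀ of that is 34.751 dB.
L_p = 76 − 34.751 = 41.25 dB.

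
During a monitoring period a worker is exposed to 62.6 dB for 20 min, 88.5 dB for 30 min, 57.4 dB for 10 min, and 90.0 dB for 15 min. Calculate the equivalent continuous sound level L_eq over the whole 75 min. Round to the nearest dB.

L_eq = 10·log₁₀[(1/T)·Σ tᵢ·10^(Lᵢ/10)] with T = 75 min.
Σ tᵢ·10^(Lᵢ/10) = 20·10^(62.6/10) + 30·10^(88.5/10) + 10·10^(57.4/10) + 15·10^(90.0/10) = 3.628e+10.
L_eq = 10·log₁₀(3.628e+10/75) = 86.85 dB.

87 dB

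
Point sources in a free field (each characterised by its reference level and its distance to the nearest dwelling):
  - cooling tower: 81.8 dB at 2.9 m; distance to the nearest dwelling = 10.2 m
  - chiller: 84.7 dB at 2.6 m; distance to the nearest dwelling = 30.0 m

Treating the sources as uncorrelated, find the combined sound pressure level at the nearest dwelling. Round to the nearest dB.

First find each source's level at the receiver (point-source: −20·log₁₀(r/r_ref)), then combine on an intensity basis.
cooling tower: 81.8 − 20·log₁₀(10.2/2.9) = 81.8 − 10.92 = 70.88 dB.
chiller: 84.7 − 20·log₁₀(30.0/2.6) = 84.7 − 21.24 = 63.46 dB.
Σ 10^(L/10) = 1.445e+07 → L_total = 10·log₁₀(1.445e+07) = 71.60 dB.

72 dB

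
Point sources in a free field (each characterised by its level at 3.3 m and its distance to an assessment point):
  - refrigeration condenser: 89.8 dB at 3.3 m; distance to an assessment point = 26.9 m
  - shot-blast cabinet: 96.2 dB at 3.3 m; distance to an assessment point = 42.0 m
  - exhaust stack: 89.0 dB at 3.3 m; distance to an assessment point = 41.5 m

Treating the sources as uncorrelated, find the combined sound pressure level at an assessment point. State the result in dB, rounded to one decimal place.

76.5 dB

First find each source's level at the receiver (point-source: −20·log₁₀(r/r_ref)), then combine on an intensity basis.
refrigeration condenser: 89.8 − 20·log₁₀(26.9/3.3) = 89.8 − 18.22 = 71.58 dB.
shot-blast cabinet: 96.2 − 20·log₁₀(42.0/3.3) = 96.2 − 22.09 = 74.11 dB.
exhaust stack: 89.0 − 20·log₁₀(41.5/3.3) = 89.0 − 21.99 = 67.01 dB.
Σ 10^(L/10) = 4.513e+07 → L_total = 10·log₁₀(4.513e+07) = 76.54 dB.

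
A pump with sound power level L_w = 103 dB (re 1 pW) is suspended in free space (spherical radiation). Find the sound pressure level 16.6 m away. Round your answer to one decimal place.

67.6 dB

The power spreads over a sphere of area 4π·r², so L_p = L_w − 10·log₁₀(4π·r²).
4π·r² = 3463 m², 10·log₁₀ of that is 35.394 dB.
L_p = 103 − 35.394 = 67.61 dB.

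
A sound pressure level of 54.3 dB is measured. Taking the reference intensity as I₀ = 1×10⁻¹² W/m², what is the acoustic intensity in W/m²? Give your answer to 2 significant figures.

L = 10·log₁₀(I/I₀) ⇒ I = I₀·10^(L/10) = 10⁻¹² × 10^5.43.

2.7e-07 W/m²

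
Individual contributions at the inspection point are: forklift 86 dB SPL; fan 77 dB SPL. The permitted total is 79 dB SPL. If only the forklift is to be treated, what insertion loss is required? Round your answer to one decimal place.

Fixed contribution from the other source: Σ 10^(L/10) = 10^(77/10) = 5.012e+07 (77.00 dB SPL).
The limit corresponds to 10^(79/10) = 7.943e+07; subtracting the fixed part leaves 2.931e+07 for the forklift, i.e. 74.67 dB SPL.
Required insertion loss = 86 − 74.67 = 11.33 dB.

11.3 dB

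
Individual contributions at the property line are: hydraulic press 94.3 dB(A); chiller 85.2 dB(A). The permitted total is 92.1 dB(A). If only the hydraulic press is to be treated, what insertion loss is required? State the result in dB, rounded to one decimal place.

3.2 dB

Fixed contribution from the other source: Σ 10^(L/10) = 10^(85.2/10) = 3.311e+08 (85.20 dB(A)).
The limit corresponds to 10^(92.1/10) = 1.622e+09; subtracting the fixed part leaves 1.291e+09 for the hydraulic press, i.e. 91.11 dB(A).
Required insertion loss = 94.3 − 91.11 = 3.19 dB.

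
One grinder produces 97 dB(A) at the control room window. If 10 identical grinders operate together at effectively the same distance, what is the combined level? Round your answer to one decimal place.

107.0 dB(A)

With 10 equal, uncorrelated contributions the intensity is 10× that of one unit, giving a rise of 10·log₁₀ 10.
L_total = 97 + 10·log₁₀(10) = 97 + 10.000 = 107.00 dB(A).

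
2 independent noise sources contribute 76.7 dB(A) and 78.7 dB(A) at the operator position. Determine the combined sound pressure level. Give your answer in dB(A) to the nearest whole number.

For uncorrelated sources the intensities add, so convert each level to linear form, sum, and take 10·log₁₀ of the total.
Σ 10^(L/10) = 10^(76.7/10) + 10^(78.7/10) = 1.209e+08.
L_total = 10·log₁₀(1.209e+08) = 80.82 dB(A).

81 dB(A)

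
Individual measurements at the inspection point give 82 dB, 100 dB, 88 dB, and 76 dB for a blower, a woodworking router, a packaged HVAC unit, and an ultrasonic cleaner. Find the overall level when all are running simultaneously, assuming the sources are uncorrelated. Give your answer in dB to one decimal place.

100.3 dB

For uncorrelated sources the intensities add, so convert each level to linear form, sum, and take 10·log₁₀ of the total.
Σ 10^(L/10) = 10^(82/10) + 10^(100/10) + 10^(88/10) + 10^(76/10) = 1.083e+10.
L_total = 10·log₁₀(1.083e+10) = 100.35 dB.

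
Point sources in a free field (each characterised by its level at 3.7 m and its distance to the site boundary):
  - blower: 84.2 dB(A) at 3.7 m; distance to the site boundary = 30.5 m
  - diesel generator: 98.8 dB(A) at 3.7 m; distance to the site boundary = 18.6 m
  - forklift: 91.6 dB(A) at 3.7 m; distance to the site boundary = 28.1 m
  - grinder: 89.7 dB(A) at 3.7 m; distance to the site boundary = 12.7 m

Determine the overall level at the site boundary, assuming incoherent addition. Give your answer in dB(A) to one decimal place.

First find each source's level at the receiver (point-source: −20·log₁₀(r/r_ref)), then combine on an intensity basis.
blower: 84.2 − 20·log₁₀(30.5/3.7) = 84.2 − 18.32 = 65.88 dB(A).
diesel generator: 98.8 − 20·log₁₀(18.6/3.7) = 98.8 − 14.03 = 84.77 dB(A).
forklift: 91.6 − 20·log₁₀(28.1/3.7) = 91.6 − 17.61 = 73.99 dB(A).
grinder: 89.7 − 20·log₁₀(12.7/3.7) = 89.7 − 10.71 = 78.99 dB(A).
Σ 10^(L/10) = 4.083e+08 → L_total = 10·log₁₀(4.083e+08) = 86.11 dB(A).

86.1 dB(A)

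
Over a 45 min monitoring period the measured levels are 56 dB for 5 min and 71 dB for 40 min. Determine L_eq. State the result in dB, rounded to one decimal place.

Weight each interval's intensity by its duration and average over T = 45 min:
Σ tᵢ·10^(Lᵢ/10) = 5·10^(56/10) + 40·10^(71/10) = 5.056e+08.
L_eq = 10·log₁₀(5.056e+08/45) = 70.51 dB.

70.5 dB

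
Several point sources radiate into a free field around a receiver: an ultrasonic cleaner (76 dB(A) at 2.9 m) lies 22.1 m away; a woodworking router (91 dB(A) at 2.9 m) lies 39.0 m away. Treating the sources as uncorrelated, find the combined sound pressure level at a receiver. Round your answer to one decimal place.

Propagate each source to the receiver with L = L_ref − 20·log₁₀(r/r_ref), then add intensities.
ultrasonic cleaner: 76 − 20·log₁₀(22.1/2.9) = 76 − 17.64 = 58.36 dB(A).
woodworking router: 91 − 20·log₁₀(39.0/2.9) = 91 − 22.57 = 68.43 dB(A).
Σ 10^(L/10) = 7.646e+06 → L_total = 10·log₁₀(7.646e+06) = 68.83 dB(A).

68.8 dB(A)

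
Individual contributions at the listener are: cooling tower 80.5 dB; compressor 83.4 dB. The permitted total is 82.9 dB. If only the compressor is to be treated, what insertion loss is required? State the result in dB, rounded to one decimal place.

Fixed contribution from the other source: Σ 10^(L/10) = 10^(80.5/10) = 1.122e+08 (80.50 dB).
The limit corresponds to 10^(82.9/10) = 1.950e+08; subtracting the fixed part leaves 8.278e+07 for the compressor, i.e. 79.18 dB.
So the compressor must be reduced from 83.4 to 79.18 dB: IL = 4.22 dB.

4.2 dB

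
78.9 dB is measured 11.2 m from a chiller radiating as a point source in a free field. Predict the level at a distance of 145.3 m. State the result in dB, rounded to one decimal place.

Spherical spreading from a point source gives a 20·log₁₀(r₂/r₁) drop.
L₂ = 78.9 − 20·log₁₀(145.3/11.2) = 78.9 − 22.261 = 56.64 dB.

56.6 dB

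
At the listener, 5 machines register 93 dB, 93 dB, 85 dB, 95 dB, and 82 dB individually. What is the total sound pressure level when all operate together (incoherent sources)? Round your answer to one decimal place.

For uncorrelated sources the intensities add, so convert each level to linear form, sum, and take 10·log₁₀ of the total.
Σ 10^(L/10) = 10^(93/10) + 10^(93/10) + 10^(85/10) + 10^(95/10) + 10^(82/10) = 7.628e+09.
L_total = 10·log₁₀(7.628e+09) = 98.82 dB.

98.8 dB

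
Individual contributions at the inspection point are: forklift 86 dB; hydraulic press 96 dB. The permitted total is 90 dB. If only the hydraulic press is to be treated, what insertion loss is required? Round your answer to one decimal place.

Everything except the hydraulic press sums to 10^(86/10) = 3.981e+08 in linear terms, 86.00 dB.
The limit corresponds to 10^(90/10) = 1.000e+09; subtracting the fixed part leaves 6.019e+08 for the hydraulic press, i.e. 87.80 dB.
Required insertion loss = 96 − 87.80 = 8.20 dB.

8.2 dB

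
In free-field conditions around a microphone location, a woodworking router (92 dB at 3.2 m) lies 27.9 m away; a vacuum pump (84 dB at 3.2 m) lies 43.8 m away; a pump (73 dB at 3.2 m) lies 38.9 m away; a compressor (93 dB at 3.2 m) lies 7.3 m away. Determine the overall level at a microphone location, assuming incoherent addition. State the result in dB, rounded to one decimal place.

86.1 dB

Apply inverse-square spreading to bring every level to the receiver, then sum 10^(L/10).
woodworking router: 92 − 20·log₁₀(27.9/3.2) = 92 − 18.81 = 73.19 dB.
vacuum pump: 84 − 20·log₁₀(43.8/3.2) = 84 − 22.73 = 61.27 dB.
pump: 73 − 20·log₁₀(38.9/3.2) = 73 − 21.70 = 51.30 dB.
compressor: 93 − 20·log₁₀(7.3/3.2) = 93 − 7.16 = 85.84 dB.
Σ 10^(L/10) = 4.057e+08 → L_total = 10·log₁₀(4.057e+08) = 86.08 dB.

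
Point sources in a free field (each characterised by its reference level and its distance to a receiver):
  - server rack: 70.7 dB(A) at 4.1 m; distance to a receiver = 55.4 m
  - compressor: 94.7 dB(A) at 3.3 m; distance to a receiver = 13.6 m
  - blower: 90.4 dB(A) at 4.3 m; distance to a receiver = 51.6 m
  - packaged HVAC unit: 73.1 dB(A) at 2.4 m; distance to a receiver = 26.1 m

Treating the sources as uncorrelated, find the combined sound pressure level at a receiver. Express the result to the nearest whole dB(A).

First find each source's level at the receiver (point-source: −20·log₁₀(r/r_ref)), then combine on an intensity basis.
server rack: 70.7 − 20·log₁₀(55.4/4.1) = 70.7 − 22.61 = 48.09 dB(A).
compressor: 94.7 − 20·log₁₀(13.6/3.3) = 94.7 − 12.30 = 82.40 dB(A).
blower: 90.4 − 20·log₁₀(51.6/4.3) = 90.4 − 21.58 = 68.82 dB(A).
packaged HVAC unit: 73.1 − 20·log₁₀(26.1/2.4) = 73.1 − 20.73 = 52.37 dB(A).
Σ 10^(L/10) = 1.816e+08 → L_total = 10·log₁₀(1.816e+08) = 82.59 dB(A).

83 dB(A)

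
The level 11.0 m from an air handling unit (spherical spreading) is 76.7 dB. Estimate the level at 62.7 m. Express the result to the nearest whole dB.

62 dB

For a point source, L₂ = L₁ − 20·log₁₀(r₂/r₁).
L₂ = 76.7 − 20·log₁₀(62.7/11.0) = 76.7 − 15.117 = 61.58 dB.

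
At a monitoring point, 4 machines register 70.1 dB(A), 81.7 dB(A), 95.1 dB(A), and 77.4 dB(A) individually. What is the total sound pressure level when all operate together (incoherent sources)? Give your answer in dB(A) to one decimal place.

95.4 dB(A)

Incoherent sources combine by intensity addition: L_total = 10·log₁₀(Σ 10^(L_i/10)).
Σ 10^(L/10) = 10^(70.1/10) + 10^(81.7/10) + 10^(95.1/10) + 10^(77.4/10) = 3.449e+09.
L_total = 10·log₁₀(3.449e+09) = 95.38 dB(A).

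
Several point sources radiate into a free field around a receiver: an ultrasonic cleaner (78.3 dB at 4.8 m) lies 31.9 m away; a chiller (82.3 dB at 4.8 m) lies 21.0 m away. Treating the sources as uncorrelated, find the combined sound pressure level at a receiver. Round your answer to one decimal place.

70.2 dB

Propagate each source to the receiver with L = L_ref − 20·log₁₀(r/r_ref), then add intensities.
ultrasonic cleaner: 78.3 − 20·log₁₀(31.9/4.8) = 78.3 − 16.45 = 61.85 dB.
chiller: 82.3 − 20·log₁₀(21.0/4.8) = 82.3 − 12.82 = 69.48 dB.
Σ 10^(L/10) = 1.040e+07 → L_total = 10·log₁₀(1.040e+07) = 70.17 dB.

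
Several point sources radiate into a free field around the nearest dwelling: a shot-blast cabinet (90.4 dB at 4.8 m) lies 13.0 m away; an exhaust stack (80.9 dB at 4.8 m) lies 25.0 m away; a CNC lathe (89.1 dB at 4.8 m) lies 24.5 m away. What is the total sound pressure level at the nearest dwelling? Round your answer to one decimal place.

82.7 dB

Propagate each source to the receiver with L = L_ref − 20·log₁₀(r/r_ref), then add intensities.
shot-blast cabinet: 90.4 − 20·log₁₀(13.0/4.8) = 90.4 − 8.65 = 81.75 dB.
exhaust stack: 80.9 − 20·log₁₀(25.0/4.8) = 80.9 − 14.33 = 66.57 dB.
CNC lathe: 89.1 − 20·log₁₀(24.5/4.8) = 89.1 − 14.16 = 74.94 dB.
Σ 10^(L/10) = 1.852e+08 → L_total = 10·log₁₀(1.852e+08) = 82.68 dB.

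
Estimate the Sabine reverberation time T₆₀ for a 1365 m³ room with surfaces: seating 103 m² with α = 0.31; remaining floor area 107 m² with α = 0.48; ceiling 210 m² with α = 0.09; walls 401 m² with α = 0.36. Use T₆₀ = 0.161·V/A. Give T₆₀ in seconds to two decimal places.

0.89 s

Total absorption A = 103·0.31 + 107·0.48 + 210·0.09 + 401·0.36 = 246.55 m² sabins.
T₆₀ = 0.161·V/A = 0.161·1365/246.55 = 0.891 s.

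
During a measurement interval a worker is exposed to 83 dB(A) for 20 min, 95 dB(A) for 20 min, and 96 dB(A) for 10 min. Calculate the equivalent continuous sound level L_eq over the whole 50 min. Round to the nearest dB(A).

93 dB(A)

Weight each interval's intensity by its duration and average over T = 50 min:
Σ tᵢ·10^(Lᵢ/10) = 20·10^(83/10) + 20·10^(95/10) + 10·10^(96/10) = 1.070e+11.
L_eq = 10·log₁₀(1.070e+11/50) = 93.31 dB(A).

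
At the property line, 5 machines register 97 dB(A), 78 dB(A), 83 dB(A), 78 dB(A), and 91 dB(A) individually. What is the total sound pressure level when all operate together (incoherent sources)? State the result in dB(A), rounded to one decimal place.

Incoherent sources combine by intensity addition: L_total = 10·log₁₀(Σ 10^(L_i/10)).
Σ 10^(L/10) = 10^(97/10) + 10^(78/10) + 10^(83/10) + 10^(78/10) + 10^(91/10) = 6.597e+09.
L_total = 10·log₁₀(6.597e+09) = 98.19 dB(A).

98.2 dB(A)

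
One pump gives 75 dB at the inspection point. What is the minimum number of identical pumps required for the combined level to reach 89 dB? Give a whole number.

N identical sources give L₁ + 10·log₁₀ N, so require 10·log₁₀ N ≥ 89 − 75 = 14.0 dB.
N ≥ 10^(14.0/10) = 25.119, so N = 26.

26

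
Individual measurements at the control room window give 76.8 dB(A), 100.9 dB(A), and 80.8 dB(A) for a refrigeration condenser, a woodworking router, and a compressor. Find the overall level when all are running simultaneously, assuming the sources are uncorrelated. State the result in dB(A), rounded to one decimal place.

For uncorrelated sources the intensities add, so convert each level to linear form, sum, and take 10·log₁₀ of the total.
Σ 10^(L/10) = 10^(76.8/10) + 10^(100.9/10) + 10^(80.8/10) = 1.247e+10.
L_total = 10·log₁₀(1.247e+10) = 100.96 dB(A).

101.0 dB(A)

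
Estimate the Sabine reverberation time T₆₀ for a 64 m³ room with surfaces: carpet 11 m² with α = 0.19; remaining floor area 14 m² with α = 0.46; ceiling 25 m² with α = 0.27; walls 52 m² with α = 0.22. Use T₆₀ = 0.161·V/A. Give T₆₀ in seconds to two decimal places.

0.39 s

A = Σ Sᵢαᵢ = 11·0.19 + 14·0.46 + 25·0.27 + 52·0.22 = 26.72 m².
T₆₀ = 0.161·V/A = 0.161·64/26.72 = 0.386 s.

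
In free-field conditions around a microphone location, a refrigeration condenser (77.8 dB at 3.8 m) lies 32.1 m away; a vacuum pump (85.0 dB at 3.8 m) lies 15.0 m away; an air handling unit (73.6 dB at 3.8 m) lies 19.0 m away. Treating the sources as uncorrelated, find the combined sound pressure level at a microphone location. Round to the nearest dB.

Apply inverse-square spreading to bring every level to the receiver, then sum 10^(L/10).
refrigeration condenser: 77.8 − 20·log₁₀(32.1/3.8) = 77.8 − 18.53 = 59.27 dB.
vacuum pump: 85.0 − 20·log₁₀(15.0/3.8) = 85.0 − 11.93 = 73.07 dB.
air handling unit: 73.6 − 20·log₁₀(19.0/3.8) = 73.6 − 13.98 = 59.62 dB.
Σ 10^(L/10) = 2.206e+07 → L_total = 10·log₁₀(2.206e+07) = 73.44 dB.

73 dB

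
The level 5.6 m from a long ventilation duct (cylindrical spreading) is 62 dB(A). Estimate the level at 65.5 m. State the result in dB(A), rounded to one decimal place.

51.3 dB(A)

For a line source, L₂ = L₁ − 10·log₁₀(r₂/r₁).
L₂ = 62 − 10·log₁₀(65.5/5.6) = 62 − 10.681 = 51.32 dB(A).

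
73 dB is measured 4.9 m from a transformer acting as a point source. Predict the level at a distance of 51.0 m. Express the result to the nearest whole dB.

53 dB

Spherical spreading from a point source gives a 20·log₁₀(r₂/r₁) drop.
L₂ = 73 − 20·log₁₀(51.0/4.9) = 73 − 20.347 = 52.65 dB.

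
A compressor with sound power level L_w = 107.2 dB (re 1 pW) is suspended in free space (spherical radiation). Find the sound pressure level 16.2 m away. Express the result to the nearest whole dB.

L_p = L_w − 10·log₁₀(4π·r²) with r = 16.2 m.
4π·r² = 3298 m², 10·log₁₀ of that is 35.182 dB.
L_p = 107.2 − 35.182 = 72.02 dB.

72 dB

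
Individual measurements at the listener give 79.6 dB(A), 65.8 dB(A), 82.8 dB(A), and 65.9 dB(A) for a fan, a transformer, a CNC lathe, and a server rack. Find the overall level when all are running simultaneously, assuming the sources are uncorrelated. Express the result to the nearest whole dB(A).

85 dB(A)

For uncorrelated sources the intensities add, so convert each level to linear form, sum, and take 10·log₁₀ of the total.
Σ 10^(L/10) = 10^(79.6/10) + 10^(65.8/10) + 10^(82.8/10) + 10^(65.9/10) = 2.894e+08.
L_total = 10·log₁₀(2.894e+08) = 84.62 dB(A).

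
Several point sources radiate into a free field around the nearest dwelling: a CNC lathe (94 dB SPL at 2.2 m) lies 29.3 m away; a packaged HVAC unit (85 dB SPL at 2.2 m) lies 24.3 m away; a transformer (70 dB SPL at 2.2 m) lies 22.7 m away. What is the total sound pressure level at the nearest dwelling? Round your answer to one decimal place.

72.3 dB SPL

Propagate each source to the receiver with L = L_ref − 20·log₁₀(r/r_ref), then add intensities.
CNC lathe: 94 − 20·log₁₀(29.3/2.2) = 94 − 22.49 = 71.51 dB SPL.
packaged HVAC unit: 85 − 20·log₁₀(24.3/2.2) = 85 − 20.86 = 64.14 dB SPL.
transformer: 70 − 20·log₁₀(22.7/2.2) = 70 − 20.27 = 49.73 dB SPL.
Σ 10^(L/10) = 1.685e+07 → L_total = 10·log₁₀(1.685e+07) = 72.27 dB SPL.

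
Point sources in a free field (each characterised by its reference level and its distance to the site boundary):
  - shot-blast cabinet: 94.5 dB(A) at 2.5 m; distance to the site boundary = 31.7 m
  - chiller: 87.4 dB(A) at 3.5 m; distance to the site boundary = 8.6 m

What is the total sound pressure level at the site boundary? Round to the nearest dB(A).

80 dB(A)

First find each source's level at the receiver (point-source: −20·log₁₀(r/r_ref)), then combine on an intensity basis.
shot-blast cabinet: 94.5 − 20·log₁₀(31.7/2.5) = 94.5 − 22.06 = 72.44 dB(A).
chiller: 87.4 − 20·log₁₀(8.6/3.5) = 87.4 − 7.81 = 79.59 dB(A).
Σ 10^(L/10) = 1.085e+08 → L_total = 10·log₁₀(1.085e+08) = 80.36 dB(A).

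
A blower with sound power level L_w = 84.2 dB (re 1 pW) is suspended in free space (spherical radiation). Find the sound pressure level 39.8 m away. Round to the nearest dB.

41 dB

L_p = L_w − 10·log₁₀(4π·r²) with r = 39.8 m.
4π·r² = 1.991e+04 m², 10·log₁₀ of that is 42.990 dB.
L_p = 84.2 − 42.990 = 41.21 dB.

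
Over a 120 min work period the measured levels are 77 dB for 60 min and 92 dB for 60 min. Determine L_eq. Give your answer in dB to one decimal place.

89.1 dB

The energy average is taken in the linear domain: L_eq = 10·log₁₀[(Σ tᵢ·10^(Lᵢ/10))/T], T = 120 min.
Σ tᵢ·10^(Lᵢ/10) = 60·10^(77/10) + 60·10^(92/10) = 9.810e+10.
L_eq = 10·log₁₀(9.810e+10/120) = 89.12 dB.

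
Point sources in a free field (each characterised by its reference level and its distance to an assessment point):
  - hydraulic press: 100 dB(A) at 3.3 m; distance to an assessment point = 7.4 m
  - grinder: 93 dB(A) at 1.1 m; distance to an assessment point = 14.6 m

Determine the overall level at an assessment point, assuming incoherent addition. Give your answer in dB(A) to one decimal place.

93.0 dB(A)

First find each source's level at the receiver (point-source: −20·log₁₀(r/r_ref)), then combine on an intensity basis.
hydraulic press: 100 − 20·log₁₀(7.4/3.3) = 100 − 7.01 = 92.99 dB(A).
grinder: 93 − 20·log₁₀(14.6/1.1) = 93 − 22.46 = 70.54 dB(A).
Σ 10^(L/10) = 2.000e+09 → L_total = 10·log₁₀(2.000e+09) = 93.01 dB(A).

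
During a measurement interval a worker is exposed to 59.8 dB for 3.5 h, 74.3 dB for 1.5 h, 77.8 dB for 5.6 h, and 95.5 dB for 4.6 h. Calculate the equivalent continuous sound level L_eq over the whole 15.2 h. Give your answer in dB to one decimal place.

Weight each interval's intensity by its duration and average over T = 15.2 h:
Σ tᵢ·10^(Lᵢ/10) = 3.5·10^(59.8/10) + 1.5·10^(74.3/10) + 5.6·10^(77.8/10) + 4.6·10^(95.5/10) = 1.670e+10.
L_eq = 10·log₁₀(1.670e+10/15.2) = 90.41 dB.

90.4 dB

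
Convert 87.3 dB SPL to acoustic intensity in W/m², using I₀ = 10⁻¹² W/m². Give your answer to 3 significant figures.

0.000537 W/m²

L = 10·log₁₀(I/I₀) ⇒ I = I₀·10^(L/10) = 10⁻¹² × 10^8.73.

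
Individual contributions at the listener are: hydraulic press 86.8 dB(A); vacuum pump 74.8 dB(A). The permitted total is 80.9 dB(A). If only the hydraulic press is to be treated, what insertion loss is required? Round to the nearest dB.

The untreated sources together contribute 10^(74.8/10) = 3.020e+07, i.e. 74.80 dB(A).
The limit corresponds to 10^(80.9/10) = 1.230e+08; subtracting the fixed part leaves 9.283e+07 for the hydraulic press, i.e. 79.68 dB(A).
So the hydraulic press must be reduced from 86.8 to 79.68 dB(A): IL = 7.12 dB.

7 dB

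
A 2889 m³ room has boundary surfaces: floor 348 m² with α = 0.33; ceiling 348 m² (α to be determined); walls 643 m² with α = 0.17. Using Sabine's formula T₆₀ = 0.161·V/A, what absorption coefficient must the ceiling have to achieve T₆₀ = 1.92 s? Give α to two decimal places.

0.05

Required total absorption A = 0.161·2889/1.92 = 242.25 m².
Absorption from the other surfaces = 348·0.33 + 643·0.17 = 224.15 m², so the ceiling must supply 18.10 m² over 348 m².
α = 18.10/348 = 0.052.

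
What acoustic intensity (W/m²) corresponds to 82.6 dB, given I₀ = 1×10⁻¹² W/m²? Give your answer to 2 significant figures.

L = 10·log₁₀(I/I₀) ⇒ I = I₀·10^(L/10) = 10⁻¹² × 10^8.26.

0.00018 W/m²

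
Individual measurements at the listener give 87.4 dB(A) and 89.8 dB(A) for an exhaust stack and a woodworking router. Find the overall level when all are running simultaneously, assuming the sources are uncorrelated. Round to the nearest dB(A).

92 dB(A)

Incoherent sources combine by intensity addition: L_total = 10·log₁₀(Σ 10^(L_i/10)).
Σ 10^(L/10) = 10^(87.4/10) + 10^(89.8/10) = 1.505e+09.
L_total = 10·log₁₀(1.505e+09) = 91.77 dB(A).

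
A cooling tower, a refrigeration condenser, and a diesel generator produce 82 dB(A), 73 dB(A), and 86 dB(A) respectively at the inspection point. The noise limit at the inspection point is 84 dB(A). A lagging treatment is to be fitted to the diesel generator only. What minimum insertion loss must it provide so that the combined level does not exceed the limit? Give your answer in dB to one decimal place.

7.4 dB

Everything except the diesel generator sums to 10^(82/10) + 10^(73/10) = 1.784e+08 in linear terms, 82.51 dB(A).
To meet 84 dB(A) overall, the treated diesel generator may contribute at most 10^(84/10) − 1.784e+08 = 7.275e+07, i.e. 78.62 dB(A).
Required insertion loss = 86 − 78.62 = 7.38 dB.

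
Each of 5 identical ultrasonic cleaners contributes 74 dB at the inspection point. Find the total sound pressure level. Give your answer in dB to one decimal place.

81.0 dB

With 5 equal, uncorrelated contributions the intensity is 5× that of one unit, giving a rise of 10·log₁₀ 5.
L_total = 74 + 10·log₁₀(5) = 74 + 6.990 = 80.99 dB.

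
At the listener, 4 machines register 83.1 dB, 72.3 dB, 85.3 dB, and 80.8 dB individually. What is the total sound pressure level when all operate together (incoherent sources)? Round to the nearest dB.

88 dB

Incoherent sources combine by intensity addition: L_total = 10·log₁₀(Σ 10^(L_i/10)).
Σ 10^(L/10) = 10^(83.1/10) + 10^(72.3/10) + 10^(85.3/10) + 10^(80.8/10) = 6.802e+08.
L_total = 10·log₁₀(6.802e+08) = 88.33 dB.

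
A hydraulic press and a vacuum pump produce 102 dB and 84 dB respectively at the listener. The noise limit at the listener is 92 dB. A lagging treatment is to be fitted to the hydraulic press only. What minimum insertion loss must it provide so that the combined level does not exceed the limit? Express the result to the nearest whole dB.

Everything except the hydraulic press sums to 10^(84/10) = 2.512e+08 in linear terms, 84.00 dB.
To meet 92 dB overall, the treated hydraulic press may contribute at most 10^(92/10) − 2.512e+08 = 1.334e+09, i.e. 91.25 dB.
Required insertion loss = 102 − 91.25 = 10.75 dB.

11 dB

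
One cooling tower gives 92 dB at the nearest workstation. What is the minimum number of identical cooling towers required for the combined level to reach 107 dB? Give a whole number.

32

N identical sources give L₁ + 10·log₁₀ N, so require 10·log₁₀ N ≥ 107 − 92 = 15.0 dB.
N ≥ 10^(15.0/10) = 31.623, so N = 32.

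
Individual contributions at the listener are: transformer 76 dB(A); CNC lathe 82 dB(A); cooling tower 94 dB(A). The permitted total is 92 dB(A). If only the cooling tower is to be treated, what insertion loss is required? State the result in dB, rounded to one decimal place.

The untreated sources together contribute 10^(76/10) + 10^(82/10) = 1.983e+08, i.e. 82.97 dB(A).
The limit corresponds to 10^(92/10) = 1.585e+09; subtracting the fixed part leaves 1.387e+09 for the cooling tower, i.e. 91.42 dB(A).
Required insertion loss = 94 − 91.42 = 2.58 dB.

2.6 dB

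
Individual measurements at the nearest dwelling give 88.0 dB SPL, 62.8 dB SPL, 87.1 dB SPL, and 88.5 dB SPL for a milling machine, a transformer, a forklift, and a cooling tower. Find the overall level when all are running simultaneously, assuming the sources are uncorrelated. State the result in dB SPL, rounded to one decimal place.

92.7 dB SPL

Incoherent sources combine by intensity addition: L_total = 10·log₁₀(Σ 10^(L_i/10)).
Σ 10^(L/10) = 10^(88.0/10) + 10^(62.8/10) + 10^(87.1/10) + 10^(88.5/10) = 1.854e+09.
L_total = 10·log₁₀(1.854e+09) = 92.68 dB SPL.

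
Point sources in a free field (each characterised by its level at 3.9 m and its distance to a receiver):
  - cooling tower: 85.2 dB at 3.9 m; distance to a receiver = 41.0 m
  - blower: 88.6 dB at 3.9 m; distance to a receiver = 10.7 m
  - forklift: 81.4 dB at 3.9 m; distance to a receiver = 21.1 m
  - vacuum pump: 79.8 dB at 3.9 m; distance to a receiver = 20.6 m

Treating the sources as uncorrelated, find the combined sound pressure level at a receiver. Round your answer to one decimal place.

Propagate each source to the receiver with L = L_ref − 20·log₁₀(r/r_ref), then add intensities.
cooling tower: 85.2 − 20·log₁₀(41.0/3.9) = 85.2 − 20.43 = 64.77 dB.
blower: 88.6 − 20·log₁₀(10.7/3.9) = 88.6 − 8.77 = 79.83 dB.
forklift: 81.4 − 20·log₁₀(21.1/3.9) = 81.4 − 14.66 = 66.74 dB.
vacuum pump: 79.8 − 20·log₁₀(20.6/3.9) = 79.8 − 14.46 = 65.34 dB.
Σ 10^(L/10) = 1.074e+08 → L_total = 10·log₁₀(1.074e+08) = 80.31 dB.

80.3 dB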